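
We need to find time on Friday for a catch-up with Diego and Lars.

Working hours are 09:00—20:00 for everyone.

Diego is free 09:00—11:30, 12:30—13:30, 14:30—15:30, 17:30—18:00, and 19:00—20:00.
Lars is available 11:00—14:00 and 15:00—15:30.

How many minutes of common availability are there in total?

Diego ∩ Lars: 11:00–11:30, 12:30–13:30, 15:00–15:30.
Total common minutes: 30 + 60 + 30 = 120.

120 minutes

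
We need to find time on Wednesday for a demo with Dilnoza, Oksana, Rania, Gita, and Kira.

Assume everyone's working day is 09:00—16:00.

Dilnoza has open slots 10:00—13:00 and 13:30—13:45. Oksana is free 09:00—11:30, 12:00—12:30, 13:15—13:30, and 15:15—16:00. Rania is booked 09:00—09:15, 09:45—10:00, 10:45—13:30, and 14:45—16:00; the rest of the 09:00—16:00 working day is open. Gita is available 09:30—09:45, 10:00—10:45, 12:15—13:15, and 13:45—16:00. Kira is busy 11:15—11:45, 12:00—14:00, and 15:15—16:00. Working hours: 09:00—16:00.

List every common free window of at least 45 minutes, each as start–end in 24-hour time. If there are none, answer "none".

10:00–10:45

Rania free within 09:00–16:00: 09:15–09:45, 10:00–10:45, 13:30–14:45.
Kira free within 09:00–16:00: 09:00–11:15, 11:45–12:00, 14:00–15:15.
Dilnoza ∩ Oksana: 10:00–11:30, 12:00–12:30.
Dilnoza ∩ Oksana ∩ Rania: 10:00–10:45.
Dilnoza ∩ Oksana ∩ Rania ∩ Gita: 10:00–10:45.
Dilnoza ∩ Oksana ∩ Rania ∩ Gita ∩ Kira: 10:00–10:45.
Windows ≥ 45 min: 10:00–10:45.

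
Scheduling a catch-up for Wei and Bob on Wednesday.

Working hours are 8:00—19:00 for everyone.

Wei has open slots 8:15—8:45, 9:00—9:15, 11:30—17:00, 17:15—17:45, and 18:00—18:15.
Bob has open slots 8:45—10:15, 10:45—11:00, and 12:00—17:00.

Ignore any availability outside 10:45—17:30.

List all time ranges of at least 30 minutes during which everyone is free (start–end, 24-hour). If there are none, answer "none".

12:00–17:00

Wei ∩ Bob: 09:00–09:15, 12:00–17:00.
Restricted to 10:45–17:30: 12:00–17:00.
Windows ≥ 30 min: 12:00–17:00.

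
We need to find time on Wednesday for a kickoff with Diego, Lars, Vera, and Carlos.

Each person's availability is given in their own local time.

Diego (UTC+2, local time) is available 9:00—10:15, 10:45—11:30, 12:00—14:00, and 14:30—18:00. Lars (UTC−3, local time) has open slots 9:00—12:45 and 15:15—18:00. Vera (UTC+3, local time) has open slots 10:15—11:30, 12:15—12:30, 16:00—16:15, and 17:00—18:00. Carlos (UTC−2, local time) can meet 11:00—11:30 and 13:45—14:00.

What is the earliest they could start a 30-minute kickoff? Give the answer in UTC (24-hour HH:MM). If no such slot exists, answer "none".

Diego → UTC: 07:00–08:15, 08:45–09:30, 10:00–12:00, 12:30–16:00.
Lars → UTC: 12:00–15:45, 18:15–21:00.
Vera → UTC: 07:15–08:30, 09:15–09:30, 13:00–13:15, 14:00–15:00.
Carlos → UTC: 13:00–13:30, 15:45–16:00.
Diego ∩ Lars: 12:30–15:45.
Diego ∩ Lars ∩ Vera: 13:00–13:15, 14:00–15:00.
Diego ∩ Lars ∩ Vera ∩ Carlos: 13:00–13:15.
Windows ≥ 30 min: (none).

none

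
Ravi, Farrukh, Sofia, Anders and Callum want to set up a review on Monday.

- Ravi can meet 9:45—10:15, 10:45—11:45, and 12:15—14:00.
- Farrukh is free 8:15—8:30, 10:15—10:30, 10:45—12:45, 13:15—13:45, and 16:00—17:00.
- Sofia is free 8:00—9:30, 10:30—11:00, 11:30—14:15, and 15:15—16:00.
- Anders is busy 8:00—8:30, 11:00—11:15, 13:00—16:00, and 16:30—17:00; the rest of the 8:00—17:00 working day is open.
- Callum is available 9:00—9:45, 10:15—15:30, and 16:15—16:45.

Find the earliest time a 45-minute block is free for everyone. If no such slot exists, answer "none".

none

Anders free within 08:00–17:00: 08:30–11:00, 11:15–13:00, 16:00–16:30.
Ravi ∩ Farrukh: 10:45–11:45, 12:15–12:45, 13:15–13:45.
Ravi ∩ Farrukh ∩ Sofia: 10:45–11:00, 11:30–11:45, 12:15–12:45, 13:15–13:45.
Ravi ∩ Farrukh ∩ Sofia ∩ Anders: 10:45–11:00, 11:30–11:45, 12:15–12:45.
Ravi ∩ Farrukh ∩ Sofia ∩ Anders ∩ Callum: 10:45–11:00, 11:30–11:45, 12:15–12:45.
Windows ≥ 45 min: (none).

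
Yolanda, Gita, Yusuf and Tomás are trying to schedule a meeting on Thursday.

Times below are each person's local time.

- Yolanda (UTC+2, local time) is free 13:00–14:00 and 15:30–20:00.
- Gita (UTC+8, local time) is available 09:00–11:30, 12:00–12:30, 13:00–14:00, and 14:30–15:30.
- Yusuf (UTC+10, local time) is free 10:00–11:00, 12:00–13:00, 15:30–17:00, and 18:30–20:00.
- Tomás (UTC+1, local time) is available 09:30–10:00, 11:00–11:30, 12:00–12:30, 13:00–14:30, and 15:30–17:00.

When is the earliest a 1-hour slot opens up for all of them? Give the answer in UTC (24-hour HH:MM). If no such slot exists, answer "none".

none

Yolanda → UTC: 11:00–12:00, 13:30–18:00.
Gita → UTC: 01:00–03:30, 04:00–04:30, 05:00–06:00, 06:30–07:30.
Yusuf → UTC: 00:00–01:00, 02:00–03:00, 05:30–07:00, 08:30–10:00.
Tomás → UTC: 08:30–09:00, 10:00–10:30, 11:00–11:30, 12:00–13:30, 14:30–16:00.
Yolanda ∩ Gita: (none).
Yolanda ∩ Gita ∩ Yusuf: (none).
Yolanda ∩ Gita ∩ Yusuf ∩ Tomás: (none).
Windows ≥ 60 min: (none).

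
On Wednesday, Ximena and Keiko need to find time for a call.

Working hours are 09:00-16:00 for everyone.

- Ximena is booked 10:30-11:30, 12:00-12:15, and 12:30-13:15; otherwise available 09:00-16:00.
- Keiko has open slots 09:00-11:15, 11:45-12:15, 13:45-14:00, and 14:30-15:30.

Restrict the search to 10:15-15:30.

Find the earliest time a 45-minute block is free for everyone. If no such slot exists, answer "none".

Ximena free within 09:00–16:00: 09:00–10:30, 11:30–12:00, 12:15–12:30, 13:15–16:00.
Ximena ∩ Keiko: 09:00–10:30, 11:45–12:00, 13:45–14:00, 14:30–15:30.
Restricted to 10:15–15:30: 10:15–10:30, 11:45–12:00, 13:45–14:00, 14:30–15:30.
Windows ≥ 45 min: 14:30–15:30.
Earliest such window starts at 14:30.

14:30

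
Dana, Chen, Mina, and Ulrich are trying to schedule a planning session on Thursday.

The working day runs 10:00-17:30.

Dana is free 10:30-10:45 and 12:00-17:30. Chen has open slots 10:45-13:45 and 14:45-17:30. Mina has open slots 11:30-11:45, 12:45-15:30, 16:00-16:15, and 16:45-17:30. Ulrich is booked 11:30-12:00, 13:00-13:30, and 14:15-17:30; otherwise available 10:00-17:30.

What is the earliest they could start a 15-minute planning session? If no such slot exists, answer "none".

Ulrich free within 10:00–17:30: 10:00–11:30, 12:00–13:00, 13:30–14:15.
Dana ∩ Chen: 12:00–13:45, 14:45–17:30.
Dana ∩ Chen ∩ Mina: 12:45–13:45, 14:45–15:30, 16:00–16:15, 16:45–17:30.
Dana ∩ Chen ∩ Mina ∩ Ulrich: 12:45–13:00, 13:30–13:45.
Windows ≥ 15 min: 12:45–13:00, 13:30–13:45.
Earliest such window starts at 12:45.

12:45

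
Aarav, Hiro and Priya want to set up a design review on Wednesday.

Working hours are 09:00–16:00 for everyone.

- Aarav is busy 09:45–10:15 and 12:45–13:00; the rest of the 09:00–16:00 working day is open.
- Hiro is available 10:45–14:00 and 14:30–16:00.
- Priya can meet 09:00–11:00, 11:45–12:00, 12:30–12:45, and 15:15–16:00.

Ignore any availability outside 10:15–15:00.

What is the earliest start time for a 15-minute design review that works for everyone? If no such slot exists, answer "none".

10:45

Aarav free within 09:00–16:00: 09:00–09:45, 10:15–12:45, 13:00–16:00.
Aarav ∩ Hiro: 10:45–12:45, 13:00–14:00, 14:30–16:00.
Aarav ∩ Hiro ∩ Priya: 10:45–11:00, 11:45–12:00, 12:30–12:45, 15:15–16:00.
Restricted to 10:15–15:00: 10:45–11:00, 11:45–12:00, 12:30–12:45.
Windows ≥ 15 min: 10:45–11:00, 11:45–12:00, 12:30–12:45.
Earliest such window starts at 10:45.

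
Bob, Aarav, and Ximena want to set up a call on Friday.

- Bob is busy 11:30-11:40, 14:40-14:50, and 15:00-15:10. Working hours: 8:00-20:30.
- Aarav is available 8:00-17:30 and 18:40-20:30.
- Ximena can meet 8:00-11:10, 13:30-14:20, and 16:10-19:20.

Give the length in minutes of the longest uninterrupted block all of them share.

Bob free within 08:00–20:30: 08:00–11:30, 11:40–14:40, 14:50–15:00, 15:10–20:30.
Bob ∩ Aarav: 08:00–11:30, 11:40–14:40, 14:50–15:00, 15:10–17:30, 18:40–20:30.
Bob ∩ Aarav ∩ Ximena: 08:00–11:10, 13:30–14:20, 16:10–17:30, 18:40–19:20.
Common window lengths: 190, 50, 80, 40 min; longest is 190.

190 minutes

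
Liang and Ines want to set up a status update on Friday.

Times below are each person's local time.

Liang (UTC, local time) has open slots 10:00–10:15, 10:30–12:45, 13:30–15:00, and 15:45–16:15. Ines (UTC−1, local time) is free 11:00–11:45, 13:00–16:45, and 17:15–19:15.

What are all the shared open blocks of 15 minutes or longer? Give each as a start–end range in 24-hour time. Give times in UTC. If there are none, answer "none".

Liang → UTC: 10:00–10:15, 10:30–12:45, 13:30–15:00, 15:45–16:15.
Ines → UTC: 12:00–12:45, 14:00–17:45, 18:15–20:15.
Liang ∩ Ines: 12:00–12:45, 14:00–15:00, 15:45–16:15.
Windows ≥ 15 min: 12:00–12:45, 14:00–15:00, 15:45–16:15.

12:00–12:45, 14:00–15:00, 15:45–16:15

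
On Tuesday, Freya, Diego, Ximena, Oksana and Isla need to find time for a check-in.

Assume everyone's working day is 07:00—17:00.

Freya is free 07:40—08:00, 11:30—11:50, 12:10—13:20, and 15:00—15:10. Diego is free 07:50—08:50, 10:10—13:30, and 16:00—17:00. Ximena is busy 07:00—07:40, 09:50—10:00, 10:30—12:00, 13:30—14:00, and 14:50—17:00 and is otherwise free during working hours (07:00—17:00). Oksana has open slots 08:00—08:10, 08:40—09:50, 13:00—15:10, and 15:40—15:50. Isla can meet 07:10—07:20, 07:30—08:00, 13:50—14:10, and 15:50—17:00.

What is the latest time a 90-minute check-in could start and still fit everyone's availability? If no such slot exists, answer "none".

Ximena free within 07:00–17:00: 07:40–09:50, 10:00–10:30, 12:00–13:30, 14:00–14:50.
Freya ∩ Diego: 07:50–08:00, 11:30–11:50, 12:10–13:20.
Freya ∩ Diego ∩ Ximena: 07:50–08:00, 12:10–13:20.
Freya ∩ Diego ∩ Ximena ∩ Oksana: 13:00–13:20.
Freya ∩ Diego ∩ Ximena ∩ Oksana ∩ Isla: (none).
Windows ≥ 90 min: (none).

none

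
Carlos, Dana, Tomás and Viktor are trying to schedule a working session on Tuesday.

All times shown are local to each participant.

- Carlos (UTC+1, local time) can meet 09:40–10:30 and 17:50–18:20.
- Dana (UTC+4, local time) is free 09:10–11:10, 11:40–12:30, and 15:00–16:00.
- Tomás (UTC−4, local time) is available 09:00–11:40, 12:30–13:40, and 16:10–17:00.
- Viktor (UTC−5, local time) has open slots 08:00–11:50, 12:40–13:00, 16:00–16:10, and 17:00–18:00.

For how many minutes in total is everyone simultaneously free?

Carlos → UTC: 08:40–09:30, 16:50–17:20.
Dana → UTC: 05:10–07:10, 07:40–08:30, 11:00–12:00.
Tomás → UTC: 13:00–15:40, 16:30–17:40, 20:10–21:00.
Viktor → UTC: 13:00–16:50, 17:40–18:00, 21:00–21:10, 22:00–23:00.
Carlos ∩ Dana: (none).
Carlos ∩ Dana ∩ Tomás: (none).
Carlos ∩ Dana ∩ Tomás ∩ Viktor: (none).
Total common minutes: 0.

0 minutes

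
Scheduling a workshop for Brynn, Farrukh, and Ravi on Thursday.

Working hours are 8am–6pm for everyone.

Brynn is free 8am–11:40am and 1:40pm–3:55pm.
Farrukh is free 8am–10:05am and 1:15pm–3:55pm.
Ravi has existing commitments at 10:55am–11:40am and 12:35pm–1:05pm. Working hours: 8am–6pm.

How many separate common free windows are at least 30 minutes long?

Ravi free within 08:00–18:00: 08:00–10:55, 11:40–12:35, 13:05–18:00.
Brynn ∩ Farrukh: 08:00–10:05, 13:40–15:55.
Brynn ∩ Farrukh ∩ Ravi: 08:00–10:05, 13:40–15:55.
Windows ≥ 30 min: 08:00–10:05, 13:40–15:55.
That's 2 windows.

2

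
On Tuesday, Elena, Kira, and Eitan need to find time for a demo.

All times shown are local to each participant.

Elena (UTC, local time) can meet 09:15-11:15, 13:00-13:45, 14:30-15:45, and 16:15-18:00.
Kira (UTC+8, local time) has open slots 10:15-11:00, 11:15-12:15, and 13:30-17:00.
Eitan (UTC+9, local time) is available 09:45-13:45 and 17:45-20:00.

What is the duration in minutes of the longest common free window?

0 minutes

Elena → UTC: 09:15–11:15, 13:00–13:45, 14:30–15:45, 16:15–18:00.
Kira → UTC: 02:15–03:00, 03:15–04:15, 05:30–09:00.
Eitan → UTC: 00:45–04:45, 08:45–11:00.
Elena ∩ Kira: (none).
Elena ∩ Kira ∩ Eitan: (none).
No common window.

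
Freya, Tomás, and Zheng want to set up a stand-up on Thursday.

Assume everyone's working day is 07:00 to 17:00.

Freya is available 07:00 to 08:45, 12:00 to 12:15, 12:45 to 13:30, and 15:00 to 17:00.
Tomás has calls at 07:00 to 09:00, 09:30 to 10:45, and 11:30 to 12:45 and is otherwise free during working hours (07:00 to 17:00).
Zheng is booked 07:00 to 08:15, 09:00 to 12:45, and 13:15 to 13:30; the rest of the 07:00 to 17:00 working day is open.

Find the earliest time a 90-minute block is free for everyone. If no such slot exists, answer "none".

Tomás free within 07:00–17:00: 09:00–09:30, 10:45–11:30, 12:45–17:00.
Zheng free within 07:00–17:00: 08:15–09:00, 12:45–13:15, 13:30–17:00.
Freya ∩ Tomás: 12:45–13:30, 15:00–17:00.
Freya ∩ Tomás ∩ Zheng: 12:45–13:15, 15:00–17:00.
Windows ≥ 90 min: 15:00–17:00.
Earliest such window starts at 15:00.

15:00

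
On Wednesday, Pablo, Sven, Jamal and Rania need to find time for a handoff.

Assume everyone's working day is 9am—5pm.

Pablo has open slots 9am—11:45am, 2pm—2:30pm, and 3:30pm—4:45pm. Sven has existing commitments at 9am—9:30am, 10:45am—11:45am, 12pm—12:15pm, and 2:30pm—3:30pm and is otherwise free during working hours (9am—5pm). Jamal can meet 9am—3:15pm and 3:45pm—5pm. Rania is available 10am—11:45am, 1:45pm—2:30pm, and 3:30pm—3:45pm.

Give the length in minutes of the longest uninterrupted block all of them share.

45 minutes

Sven free within 09:00–17:00: 09:30–10:45, 11:45–12:00, 12:15–14:30, 15:30–17:00.
Pablo ∩ Sven: 09:30–10:45, 14:00–14:30, 15:30–16:45.
Pablo ∩ Sven ∩ Jamal: 09:30–10:45, 14:00–14:30, 15:45–16:45.
Pablo ∩ Sven ∩ Jamal ∩ Rania: 10:00–10:45, 14:00–14:30.
Common window lengths: 45, 30 min; longest is 45.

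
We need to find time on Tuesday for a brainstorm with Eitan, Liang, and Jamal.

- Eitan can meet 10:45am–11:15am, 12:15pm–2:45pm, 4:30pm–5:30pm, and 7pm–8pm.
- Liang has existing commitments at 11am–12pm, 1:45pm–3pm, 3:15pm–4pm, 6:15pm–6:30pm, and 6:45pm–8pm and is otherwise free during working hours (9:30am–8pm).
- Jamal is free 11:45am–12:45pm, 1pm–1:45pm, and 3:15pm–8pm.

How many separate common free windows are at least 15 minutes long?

3

Liang free within 09:30–20:00: 09:30–11:00, 12:00–13:45, 15:00–15:15, 16:00–18:15, 18:30–18:45.
Eitan ∩ Liang: 10:45–11:00, 12:15–13:45, 16:30–17:30.
Eitan ∩ Liang ∩ Jamal: 12:15–12:45, 13:00–13:45, 16:30–17:30.
Windows ≥ 15 min: 12:15–12:45, 13:00–13:45, 16:30–17:30.
That's 3 windows.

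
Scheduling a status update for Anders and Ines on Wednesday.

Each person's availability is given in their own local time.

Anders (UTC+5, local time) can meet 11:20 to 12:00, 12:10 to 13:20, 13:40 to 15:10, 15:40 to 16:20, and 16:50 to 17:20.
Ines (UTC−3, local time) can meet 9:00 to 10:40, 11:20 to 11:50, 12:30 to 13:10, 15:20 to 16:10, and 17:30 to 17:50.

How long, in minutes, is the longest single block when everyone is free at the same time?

Anders → UTC: 06:20–07:00, 07:10–08:20, 08:40–10:10, 10:40–11:20, 11:50–12:20.
Ines → UTC: 12:00–13:40, 14:20–14:50, 15:30–16:10, 18:20–19:10, 20:30–20:50.
Anders ∩ Ines: 12:00–12:20.
Single common window of 20 minutes.

20 minutes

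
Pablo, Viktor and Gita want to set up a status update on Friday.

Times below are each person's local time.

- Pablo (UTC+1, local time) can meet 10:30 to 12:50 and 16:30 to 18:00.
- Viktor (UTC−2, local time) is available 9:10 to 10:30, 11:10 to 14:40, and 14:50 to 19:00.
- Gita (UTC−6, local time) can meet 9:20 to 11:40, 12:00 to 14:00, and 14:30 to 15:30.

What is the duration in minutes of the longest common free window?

70 minutes

Pablo → UTC: 09:30–11:50, 15:30–17:00.
Viktor → UTC: 11:10–12:30, 13:10–16:40, 16:50–21:00.
Gita → UTC: 15:20–17:40, 18:00–20:00, 20:30–21:30.
Pablo ∩ Viktor: 11:10–11:50, 15:30–16:40, 16:50–17:00.
Pablo ∩ Viktor ∩ Gita: 15:30–16:40, 16:50–17:00.
Common window lengths: 70, 10 min; longest is 70.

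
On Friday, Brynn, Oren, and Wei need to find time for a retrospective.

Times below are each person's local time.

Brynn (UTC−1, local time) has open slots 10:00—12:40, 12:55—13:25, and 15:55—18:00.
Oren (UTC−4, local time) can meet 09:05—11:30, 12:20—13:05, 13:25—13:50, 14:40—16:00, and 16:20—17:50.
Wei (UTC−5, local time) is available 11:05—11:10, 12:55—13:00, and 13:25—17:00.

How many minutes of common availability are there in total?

20 minutes

Brynn → UTC: 11:00–13:40, 13:55–14:25, 16:55–19:00.
Oren → UTC: 13:05–15:30, 16:20–17:05, 17:25–17:50, 18:40–20:00, 20:20–21:50.
Wei → UTC: 16:05–16:10, 17:55–18:00, 18:25–22:00.
Brynn ∩ Oren: 13:05–13:40, 13:55–14:25, 16:55–17:05, 17:25–17:50, 18:40–19:00.
Brynn ∩ Oren ∩ Wei: 18:40–19:00.
Total common minutes: 20.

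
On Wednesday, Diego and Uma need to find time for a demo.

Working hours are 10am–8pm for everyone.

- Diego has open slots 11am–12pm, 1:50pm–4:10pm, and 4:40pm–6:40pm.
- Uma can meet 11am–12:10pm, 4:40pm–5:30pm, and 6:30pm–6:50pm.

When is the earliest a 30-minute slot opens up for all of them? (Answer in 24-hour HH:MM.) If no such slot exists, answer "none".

Diego ∩ Uma: 11:00–12:00, 16:40–17:30, 18:30–18:40.
Windows ≥ 30 min: 11:00–12:00, 16:40–17:30.
Earliest such window starts at 11:00.

11:00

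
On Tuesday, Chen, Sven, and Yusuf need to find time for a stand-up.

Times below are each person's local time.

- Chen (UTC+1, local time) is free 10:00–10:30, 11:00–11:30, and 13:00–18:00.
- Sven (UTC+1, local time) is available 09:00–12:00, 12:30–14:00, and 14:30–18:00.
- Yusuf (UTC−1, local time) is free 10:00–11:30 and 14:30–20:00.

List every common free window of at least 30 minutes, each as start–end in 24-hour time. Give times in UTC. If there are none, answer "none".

12:00–12:30, 15:30–17:00

Chen → UTC: 09:00–09:30, 10:00–10:30, 12:00–17:00.
Sven → UTC: 08:00–11:00, 11:30–13:00, 13:30–17:00.
Yusuf → UTC: 11:00–12:30, 15:30–21:00.
Chen ∩ Sven: 09:00–09:30, 10:00–10:30, 12:00–13:00, 13:30–17:00.
Chen ∩ Sven ∩ Yusuf: 12:00–12:30, 15:30–17:00.
Windows ≥ 30 min: 12:00–12:30, 15:30–17:00.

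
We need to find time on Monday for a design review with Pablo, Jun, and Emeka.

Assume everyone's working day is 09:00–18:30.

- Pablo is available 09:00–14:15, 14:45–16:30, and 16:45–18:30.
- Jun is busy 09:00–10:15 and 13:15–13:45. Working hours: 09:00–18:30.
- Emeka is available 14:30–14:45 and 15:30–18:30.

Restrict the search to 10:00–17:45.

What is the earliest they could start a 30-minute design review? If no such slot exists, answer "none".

Jun free within 09:00–18:30: 10:15–13:15, 13:45–18:30.
Pablo ∩ Jun: 10:15–13:15, 13:45–14:15, 14:45–16:30, 16:45–18:30.
Pablo ∩ Jun ∩ Emeka: 15:30–16:30, 16:45–18:30.
Restricted to 10:00–17:45: 15:30–16:30, 16:45–17:45.
Windows ≥ 30 min: 15:30–16:30, 16:45–17:45.
Earliest such window starts at 15:30.

15:30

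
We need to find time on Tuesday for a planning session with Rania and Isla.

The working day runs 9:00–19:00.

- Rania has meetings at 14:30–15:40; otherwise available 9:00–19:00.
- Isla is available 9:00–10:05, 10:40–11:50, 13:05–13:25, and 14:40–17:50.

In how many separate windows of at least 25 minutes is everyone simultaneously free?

Rania free within 09:00–19:00: 09:00–14:30, 15:40–19:00.
Rania ∩ Isla: 09:00–10:05, 10:40–11:50, 13:05–13:25, 15:40–17:50.
Windows ≥ 25 min: 09:00–10:05, 10:40–11:50, 15:40–17:50.
That's 3 windows.

3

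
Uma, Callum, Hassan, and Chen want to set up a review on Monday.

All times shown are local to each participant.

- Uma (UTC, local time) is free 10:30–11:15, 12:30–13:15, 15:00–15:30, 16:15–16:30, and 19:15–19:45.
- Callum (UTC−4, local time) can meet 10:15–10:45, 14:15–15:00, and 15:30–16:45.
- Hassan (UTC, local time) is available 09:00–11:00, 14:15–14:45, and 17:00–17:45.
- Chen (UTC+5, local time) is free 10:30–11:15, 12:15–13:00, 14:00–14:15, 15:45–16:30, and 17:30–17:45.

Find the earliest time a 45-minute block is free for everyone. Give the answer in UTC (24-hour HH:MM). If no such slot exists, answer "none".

Uma → UTC: 10:30–11:15, 12:30–13:15, 15:00–15:30, 16:15–16:30, 19:15–19:45.
Callum → UTC: 14:15–14:45, 18:15–19:00, 19:30–20:45.
Hassan → UTC: 09:00–11:00, 14:15–14:45, 17:00–17:45.
Chen → UTC: 05:30–06:15, 07:15–08:00, 09:00–09:15, 10:45–11:30, 12:30–12:45.
Uma ∩ Callum: 19:30–19:45.
Uma ∩ Callum ∩ Hassan: (none).
Uma ∩ Callum ∩ Hassan ∩ Chen: (none).
Windows ≥ 45 min: (none).

none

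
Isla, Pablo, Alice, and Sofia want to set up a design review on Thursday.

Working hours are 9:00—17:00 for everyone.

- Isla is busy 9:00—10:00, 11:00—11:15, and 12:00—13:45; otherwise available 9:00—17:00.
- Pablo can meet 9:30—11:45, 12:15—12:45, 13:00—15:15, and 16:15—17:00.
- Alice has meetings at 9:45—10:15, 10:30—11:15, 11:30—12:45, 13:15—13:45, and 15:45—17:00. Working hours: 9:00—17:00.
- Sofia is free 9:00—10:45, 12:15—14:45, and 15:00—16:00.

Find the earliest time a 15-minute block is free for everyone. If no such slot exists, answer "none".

Isla free within 09:00–17:00: 10:00–11:00, 11:15–12:00, 13:45–17:00.
Alice free within 09:00–17:00: 09:00–09:45, 10:15–10:30, 11:15–11:30, 12:45–13:15, 13:45–15:45.
Isla ∩ Pablo: 10:00–11:00, 11:15–11:45, 13:45–15:15, 16:15–17:00.
Isla ∩ Pablo ∩ Alice: 10:15–10:30, 11:15–11:30, 13:45–15:15.
Isla ∩ Pablo ∩ Alice ∩ Sofia: 10:15–10:30, 13:45–14:45, 15:00–15:15.
Windows ≥ 15 min: 10:15–10:30, 13:45–14:45, 15:00–15:15.
Earliest such window starts at 10:15.

10:15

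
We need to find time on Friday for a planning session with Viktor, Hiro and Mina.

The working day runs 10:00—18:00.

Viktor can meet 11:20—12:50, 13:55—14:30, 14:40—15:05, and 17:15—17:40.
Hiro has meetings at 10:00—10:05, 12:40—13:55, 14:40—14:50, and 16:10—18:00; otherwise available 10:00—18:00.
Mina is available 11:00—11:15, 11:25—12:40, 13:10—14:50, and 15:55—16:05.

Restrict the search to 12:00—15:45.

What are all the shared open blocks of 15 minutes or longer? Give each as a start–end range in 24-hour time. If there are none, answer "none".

12:00–12:40, 13:55–14:30

Hiro free within 10:00–18:00: 10:05–12:40, 13:55–14:40, 14:50–16:10.
Viktor ∩ Hiro: 11:20–12:40, 13:55–14:30, 14:50–15:05.
Viktor ∩ Hiro ∩ Mina: 11:25–12:40, 13:55–14:30.
Restricted to 12:00–15:45: 12:00–12:40, 13:55–14:30.
Windows ≥ 15 min: 12:00–12:40, 13:55–14:30.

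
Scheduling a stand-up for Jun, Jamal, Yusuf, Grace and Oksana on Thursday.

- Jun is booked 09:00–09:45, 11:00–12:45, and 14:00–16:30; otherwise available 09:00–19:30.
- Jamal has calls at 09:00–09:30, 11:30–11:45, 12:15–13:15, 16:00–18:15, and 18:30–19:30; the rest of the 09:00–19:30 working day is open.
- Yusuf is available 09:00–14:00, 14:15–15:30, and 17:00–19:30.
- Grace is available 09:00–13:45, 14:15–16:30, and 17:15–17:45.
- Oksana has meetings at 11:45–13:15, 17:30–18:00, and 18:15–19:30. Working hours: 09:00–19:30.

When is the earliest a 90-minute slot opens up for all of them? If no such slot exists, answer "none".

Jun free within 09:00–19:30: 09:45–11:00, 12:45–14:00, 16:30–19:30.
Jamal free within 09:00–19:30: 09:30–11:30, 11:45–12:15, 13:15–16:00, 18:15–18:30.
Oksana free within 09:00–19:30: 09:00–11:45, 13:15–17:30, 18:00–18:15.
Jun ∩ Jamal: 09:45–11:00, 13:15–14:00, 18:15–18:30.
Jun ∩ Jamal ∩ Yusuf: 09:45–11:00, 13:15–14:00, 18:15–18:30.
Jun ∩ Jamal ∩ Yusuf ∩ Grace: 09:45–11:00, 13:15–13:45.
Jun ∩ Jamal ∩ Yusuf ∩ Grace ∩ Oksana: 09:45–11:00, 13:15–13:45.
Windows ≥ 90 min: (none).

none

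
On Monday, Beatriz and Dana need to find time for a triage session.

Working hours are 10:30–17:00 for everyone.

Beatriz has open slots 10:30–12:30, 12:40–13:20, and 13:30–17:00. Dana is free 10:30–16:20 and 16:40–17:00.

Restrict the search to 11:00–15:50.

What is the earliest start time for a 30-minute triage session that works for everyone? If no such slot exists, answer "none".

Beatriz ∩ Dana: 10:30–12:30, 12:40–13:20, 13:30–16:20, 16:40–17:00.
Restricted to 11:00–15:50: 11:00–12:30, 12:40–13:20, 13:30–15:50.
Windows ≥ 30 min: 11:00–12:30, 12:40–13:20, 13:30–15:50.
Earliest such window starts at 11:00.

11:00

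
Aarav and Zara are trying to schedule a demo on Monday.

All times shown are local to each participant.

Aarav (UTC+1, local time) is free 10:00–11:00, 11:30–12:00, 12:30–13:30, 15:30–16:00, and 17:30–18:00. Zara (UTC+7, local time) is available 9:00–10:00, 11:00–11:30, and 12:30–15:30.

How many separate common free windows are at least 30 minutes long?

Aarav → UTC: 09:00–10:00, 10:30–11:00, 11:30–12:30, 14:30–15:00, 16:30–17:00.
Zara → UTC: 02:00–03:00, 04:00–04:30, 05:30–08:30.
Aarav ∩ Zara: (none).
Windows ≥ 30 min: (none).
That's 0 windows.

0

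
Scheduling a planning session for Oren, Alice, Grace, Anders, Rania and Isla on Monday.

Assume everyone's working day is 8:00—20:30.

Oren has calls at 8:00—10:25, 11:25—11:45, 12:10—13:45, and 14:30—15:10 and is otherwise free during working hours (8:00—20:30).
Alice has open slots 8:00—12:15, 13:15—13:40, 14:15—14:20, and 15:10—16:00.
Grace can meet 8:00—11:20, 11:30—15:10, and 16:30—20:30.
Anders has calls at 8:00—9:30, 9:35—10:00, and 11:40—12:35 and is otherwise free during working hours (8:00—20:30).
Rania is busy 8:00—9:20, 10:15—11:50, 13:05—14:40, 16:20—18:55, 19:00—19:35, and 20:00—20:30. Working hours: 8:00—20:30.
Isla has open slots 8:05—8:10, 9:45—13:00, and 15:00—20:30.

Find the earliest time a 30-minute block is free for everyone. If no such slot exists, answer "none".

Oren free within 08:00–20:30: 10:25–11:25, 11:45–12:10, 13:45–14:30, 15:10–20:30.
Anders free within 08:00–20:30: 09:30–09:35, 10:00–11:40, 12:35–20:30.
Rania free within 08:00–20:30: 09:20–10:15, 11:50–13:05, 14:40–16:20, 18:55–19:00, 19:35–20:00.
Oren ∩ Alice: 10:25–11:25, 11:45–12:10, 14:15–14:20, 15:10–16:00.
Oren ∩ Alice ∩ Grace: 10:25–11:20, 11:45–12:10, 14:15–14:20.
Oren ∩ Alice ∩ Grace ∩ Anders: 10:25–11:20, 14:15–14:20.
Oren ∩ Alice ∩ Grace ∩ Anders ∩ Rania: (none).
Oren ∩ Alice ∩ Grace ∩ Anders ∩ Rania ∩ Isla: (none).
Windows ≥ 30 min: (none).

none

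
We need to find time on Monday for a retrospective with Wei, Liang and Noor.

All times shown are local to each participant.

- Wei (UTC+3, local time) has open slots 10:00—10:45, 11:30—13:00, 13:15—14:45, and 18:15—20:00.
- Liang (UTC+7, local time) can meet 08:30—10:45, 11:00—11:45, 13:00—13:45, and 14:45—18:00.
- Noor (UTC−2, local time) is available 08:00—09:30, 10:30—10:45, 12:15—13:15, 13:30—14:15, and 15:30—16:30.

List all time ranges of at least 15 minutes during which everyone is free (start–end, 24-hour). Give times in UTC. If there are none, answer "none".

10:15–11:00

Wei → UTC: 07:00–07:45, 08:30–10:00, 10:15–11:45, 15:15–17:00.
Liang → UTC: 01:30–03:45, 04:00–04:45, 06:00–06:45, 07:45–11:00.
Noor → UTC: 10:00–11:30, 12:30–12:45, 14:15–15:15, 15:30–16:15, 17:30–18:30.
Wei ∩ Liang: 08:30–10:00, 10:15–11:00.
Wei ∩ Liang ∩ Noor: 10:15–11:00.
Windows ≥ 15 min: 10:15–11:00.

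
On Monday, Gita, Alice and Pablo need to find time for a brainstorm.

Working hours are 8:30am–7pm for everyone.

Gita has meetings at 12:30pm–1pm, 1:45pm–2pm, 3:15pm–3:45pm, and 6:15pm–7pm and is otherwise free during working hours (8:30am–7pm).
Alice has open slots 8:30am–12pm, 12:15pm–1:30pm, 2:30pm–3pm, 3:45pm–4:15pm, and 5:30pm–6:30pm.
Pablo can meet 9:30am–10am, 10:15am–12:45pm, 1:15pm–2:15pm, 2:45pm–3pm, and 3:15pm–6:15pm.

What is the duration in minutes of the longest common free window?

Gita free within 08:30–19:00: 08:30–12:30, 13:00–13:45, 14:00–15:15, 15:45–18:15.
Gita ∩ Alice: 08:30–12:00, 12:15–12:30, 13:00–13:30, 14:30–15:00, 15:45–16:15, 17:30–18:15.
Gita ∩ Alice ∩ Pablo: 09:30–10:00, 10:15–12:00, 12:15–12:30, 13:15–13:30, 14:45–15:00, 15:45–16:15, 17:30–18:15.
Common window lengths: 30, 105, 15, 15, 15, 30, 45 min; longest is 105.

105 minutes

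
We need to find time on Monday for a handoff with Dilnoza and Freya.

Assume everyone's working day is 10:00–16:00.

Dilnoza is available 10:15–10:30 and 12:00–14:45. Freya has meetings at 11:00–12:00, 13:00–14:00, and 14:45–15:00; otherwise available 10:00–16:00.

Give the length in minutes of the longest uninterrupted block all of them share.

60 minutes

Freya free within 10:00–16:00: 10:00–11:00, 12:00–13:00, 14:00–14:45, 15:00–16:00.
Dilnoza ∩ Freya: 10:15–10:30, 12:00–13:00, 14:00–14:45.
Common window lengths: 15, 60, 45 min; longest is 60.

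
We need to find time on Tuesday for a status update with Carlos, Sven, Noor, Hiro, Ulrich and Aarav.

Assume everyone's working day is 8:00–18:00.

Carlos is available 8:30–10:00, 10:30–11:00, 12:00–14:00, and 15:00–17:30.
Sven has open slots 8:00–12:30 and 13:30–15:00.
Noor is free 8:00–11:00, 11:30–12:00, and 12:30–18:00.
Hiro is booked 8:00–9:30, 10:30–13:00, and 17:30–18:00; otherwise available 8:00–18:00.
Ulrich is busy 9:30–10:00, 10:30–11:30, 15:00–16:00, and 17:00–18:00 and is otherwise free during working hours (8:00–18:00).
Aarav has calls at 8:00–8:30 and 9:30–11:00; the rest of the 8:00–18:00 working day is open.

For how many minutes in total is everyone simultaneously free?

Hiro free within 08:00–18:00: 09:30–10:30, 13:00–17:30.
Ulrich free within 08:00–18:00: 08:00–09:30, 10:00–10:30, 11:30–15:00, 16:00–17:00.
Aarav free within 08:00–18:00: 08:30–09:30, 11:00–18:00.
Carlos ∩ Sven: 08:30–10:00, 10:30–11:00, 12:00–12:30, 13:30–14:00.
Carlos ∩ Sven ∩ Noor: 08:30–10:00, 10:30–11:00, 13:30–14:00.
Carlos ∩ Sven ∩ Noor ∩ Hiro: 09:30–10:00, 13:30–14:00.
Carlos ∩ Sven ∩ Noor ∩ Hiro ∩ Ulrich: 13:30–14:00.
Carlos ∩ Sven ∩ Noor ∩ Hiro ∩ Ulrich ∩ Aarav: 13:30–14:00.
Total common minutes: 30.

30 minutes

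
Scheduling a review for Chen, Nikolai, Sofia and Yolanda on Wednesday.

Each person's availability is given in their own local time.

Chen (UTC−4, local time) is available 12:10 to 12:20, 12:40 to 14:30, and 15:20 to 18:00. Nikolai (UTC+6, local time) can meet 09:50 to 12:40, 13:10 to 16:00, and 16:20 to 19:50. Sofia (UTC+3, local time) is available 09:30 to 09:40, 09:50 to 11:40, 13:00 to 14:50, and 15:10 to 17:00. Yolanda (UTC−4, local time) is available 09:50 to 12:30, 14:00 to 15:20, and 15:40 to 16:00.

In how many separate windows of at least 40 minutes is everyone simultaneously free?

Chen → UTC: 16:10–16:20, 16:40–18:30, 19:20–22:00.
Nikolai → UTC: 03:50–06:40, 07:10–10:00, 10:20–13:50.
Sofia → UTC: 06:30–06:40, 06:50–08:40, 10:00–11:50, 12:10–14:00.
Yolanda → UTC: 13:50–16:30, 18:00–19:20, 19:40–20:00.
Chen ∩ Nikolai: (none).
Chen ∩ Nikolai ∩ Sofia: (none).
Chen ∩ Nikolai ∩ Sofia ∩ Yolanda: (none).
Windows ≥ 40 min: (none).
That's 0 windows.

0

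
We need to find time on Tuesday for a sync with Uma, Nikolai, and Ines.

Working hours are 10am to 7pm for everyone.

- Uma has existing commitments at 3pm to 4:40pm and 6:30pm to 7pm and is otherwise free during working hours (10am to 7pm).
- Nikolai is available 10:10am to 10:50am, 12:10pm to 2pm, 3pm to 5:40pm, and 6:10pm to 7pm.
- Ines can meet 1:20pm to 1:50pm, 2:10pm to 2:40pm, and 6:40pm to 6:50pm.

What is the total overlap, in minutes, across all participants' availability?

Uma free within 10:00–19:00: 10:00–15:00, 16:40–18:30.
Uma ∩ Nikolai: 10:10–10:50, 12:10–14:00, 16:40–17:40, 18:10–18:30.
Uma ∩ Nikolai ∩ Ines: 13:20–13:50.
Total common minutes: 30.

30 minutes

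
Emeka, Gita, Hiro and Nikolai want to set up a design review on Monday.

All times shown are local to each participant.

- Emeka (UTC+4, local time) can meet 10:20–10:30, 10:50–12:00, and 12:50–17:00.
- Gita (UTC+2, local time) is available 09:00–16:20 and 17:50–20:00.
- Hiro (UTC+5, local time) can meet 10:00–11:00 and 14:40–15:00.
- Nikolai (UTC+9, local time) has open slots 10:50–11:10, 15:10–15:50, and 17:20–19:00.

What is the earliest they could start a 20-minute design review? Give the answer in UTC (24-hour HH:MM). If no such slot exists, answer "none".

09:40

Emeka → UTC: 06:20–06:30, 06:50–08:00, 08:50–13:00.
Gita → UTC: 07:00–14:20, 15:50–18:00.
Hiro → UTC: 05:00–06:00, 09:40–10:00.
Nikolai → UTC: 01:50–02:10, 06:10–06:50, 08:20–10:00.
Emeka ∩ Gita: 07:00–08:00, 08:50–13:00.
Emeka ∩ Gita ∩ Hiro: 09:40–10:00.
Emeka ∩ Gita ∩ Hiro ∩ Nikolai: 09:40–10:00.
Windows ≥ 20 min: 09:40–10:00.
Earliest such window starts at 09:40.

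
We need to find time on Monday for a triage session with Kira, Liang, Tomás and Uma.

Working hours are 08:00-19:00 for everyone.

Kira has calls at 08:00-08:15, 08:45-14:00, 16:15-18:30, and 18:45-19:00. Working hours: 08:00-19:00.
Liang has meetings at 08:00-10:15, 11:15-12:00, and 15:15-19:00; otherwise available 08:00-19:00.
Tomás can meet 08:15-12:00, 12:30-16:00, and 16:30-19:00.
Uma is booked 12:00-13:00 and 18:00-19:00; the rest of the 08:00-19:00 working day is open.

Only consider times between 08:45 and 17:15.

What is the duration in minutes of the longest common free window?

Kira free within 08:00–19:00: 08:15–08:45, 14:00–16:15, 18:30–18:45.
Liang free within 08:00–19:00: 10:15–11:15, 12:00–15:15.
Uma free within 08:00–19:00: 08:00–12:00, 13:00–18:00.
Kira ∩ Liang: 14:00–15:15.
Kira ∩ Liang ∩ Tomás: 14:00–15:15.
Kira ∩ Liang ∩ Tomás ∩ Uma: 14:00–15:15.
Restricted to 08:45–17:15: 14:00–15:15.
Single common window of 75 minutes.

75 minutes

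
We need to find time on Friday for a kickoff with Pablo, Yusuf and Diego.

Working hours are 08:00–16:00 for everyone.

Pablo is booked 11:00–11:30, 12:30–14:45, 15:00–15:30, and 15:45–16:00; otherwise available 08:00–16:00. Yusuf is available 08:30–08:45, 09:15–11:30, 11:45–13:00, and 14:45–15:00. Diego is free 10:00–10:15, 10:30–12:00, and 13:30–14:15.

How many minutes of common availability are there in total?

Pablo free within 08:00–16:00: 08:00–11:00, 11:30–12:30, 14:45–15:00, 15:30–15:45.
Pablo ∩ Yusuf: 08:30–08:45, 09:15–11:00, 11:45–12:30, 14:45–15:00.
Pablo ∩ Yusuf ∩ Diego: 10:00–10:15, 10:30–11:00, 11:45–12:00.
Total common minutes: 15 + 30 + 15 = 60.

60 minutes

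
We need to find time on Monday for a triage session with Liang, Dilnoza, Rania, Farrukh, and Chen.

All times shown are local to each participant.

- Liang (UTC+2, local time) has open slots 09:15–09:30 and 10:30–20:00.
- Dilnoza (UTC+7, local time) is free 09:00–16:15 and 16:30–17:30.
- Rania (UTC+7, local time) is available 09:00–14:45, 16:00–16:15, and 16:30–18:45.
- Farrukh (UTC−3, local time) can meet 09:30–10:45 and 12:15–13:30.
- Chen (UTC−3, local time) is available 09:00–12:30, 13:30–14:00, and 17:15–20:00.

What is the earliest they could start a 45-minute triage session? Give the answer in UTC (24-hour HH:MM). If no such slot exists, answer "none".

Liang → UTC: 07:15–07:30, 08:30–18:00.
Dilnoza → UTC: 02:00–09:15, 09:30–10:30.
Rania → UTC: 02:00–07:45, 09:00–09:15, 09:30–11:45.
Farrukh → UTC: 12:30–13:45, 15:15–16:30.
Chen → UTC: 12:00–15:30, 16:30–17:00, 20:15–23:00.
Liang ∩ Dilnoza: 07:15–07:30, 08:30–09:15, 09:30–10:30.
Liang ∩ Dilnoza ∩ Rania: 07:15–07:30, 09:00–09:15, 09:30–10:30.
Liang ∩ Dilnoza ∩ Rania ∩ Farrukh: (none).
Liang ∩ Dilnoza ∩ Rania ∩ Farrukh ∩ Chen: (none).
Windows ≥ 45 min: (none).

none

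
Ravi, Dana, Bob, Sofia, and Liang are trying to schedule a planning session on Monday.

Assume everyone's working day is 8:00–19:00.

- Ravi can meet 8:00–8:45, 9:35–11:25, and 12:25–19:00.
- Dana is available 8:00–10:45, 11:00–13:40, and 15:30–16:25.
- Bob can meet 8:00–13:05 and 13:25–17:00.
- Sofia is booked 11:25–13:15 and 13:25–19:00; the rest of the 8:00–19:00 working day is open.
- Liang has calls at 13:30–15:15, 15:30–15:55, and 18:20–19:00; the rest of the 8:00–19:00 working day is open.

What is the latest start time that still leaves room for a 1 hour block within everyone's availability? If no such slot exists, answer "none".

09:45

Sofia free within 08:00–19:00: 08:00–11:25, 13:15–13:25.
Liang free within 08:00–19:00: 08:00–13:30, 15:15–15:30, 15:55–18:20.
Ravi ∩ Dana: 08:00–08:45, 09:35–10:45, 11:00–11:25, 12:25–13:40, 15:30–16:25.
Ravi ∩ Dana ∩ Bob: 08:00–08:45, 09:35–10:45, 11:00–11:25, 12:25–13:05, 13:25–13:40, 15:30–16:25.
Ravi ∩ Dana ∩ Bob ∩ Sofia: 08:00–08:45, 09:35–10:45, 11:00–11:25.
Ravi ∩ Dana ∩ Bob ∩ Sofia ∩ Liang: 08:00–08:45, 09:35–10:45, 11:00–11:25.
Windows ≥ 60 min: 09:35–10:45.
Latest start in the last window 09:35–10:45 is 10:45 − 60 min = 09:45.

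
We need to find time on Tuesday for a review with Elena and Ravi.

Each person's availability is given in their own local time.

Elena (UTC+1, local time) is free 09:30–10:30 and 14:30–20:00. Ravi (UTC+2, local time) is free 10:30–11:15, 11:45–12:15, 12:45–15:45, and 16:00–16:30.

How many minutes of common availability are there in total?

Elena → UTC: 08:30–09:30, 13:30–19:00.
Ravi → UTC: 08:30–09:15, 09:45–10:15, 10:45–13:45, 14:00–14:30.
Elena ∩ Ravi: 08:30–09:15, 13:30–13:45, 14:00–14:30.
Total common minutes: 45 + 15 + 30 = 90.

90 minutes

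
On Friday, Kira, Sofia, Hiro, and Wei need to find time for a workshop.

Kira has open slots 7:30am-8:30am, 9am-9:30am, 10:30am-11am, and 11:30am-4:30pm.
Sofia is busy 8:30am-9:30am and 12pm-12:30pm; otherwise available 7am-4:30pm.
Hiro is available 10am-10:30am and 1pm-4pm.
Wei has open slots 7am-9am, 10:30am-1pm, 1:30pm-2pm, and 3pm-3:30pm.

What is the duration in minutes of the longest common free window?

30 minutes

Sofia free within 07:00–16:30: 07:00–08:30, 09:30–12:00, 12:30–16:30.
Kira ∩ Sofia: 07:30–08:30, 10:30–11:00, 11:30–12:00, 12:30–16:30.
Kira ∩ Sofia ∩ Hiro: 13:00–16:00.
Kira ∩ Sofia ∩ Hiro ∩ Wei: 13:30–14:00, 15:00–15:30.
Common window lengths: 30, 30 min; longest is 30.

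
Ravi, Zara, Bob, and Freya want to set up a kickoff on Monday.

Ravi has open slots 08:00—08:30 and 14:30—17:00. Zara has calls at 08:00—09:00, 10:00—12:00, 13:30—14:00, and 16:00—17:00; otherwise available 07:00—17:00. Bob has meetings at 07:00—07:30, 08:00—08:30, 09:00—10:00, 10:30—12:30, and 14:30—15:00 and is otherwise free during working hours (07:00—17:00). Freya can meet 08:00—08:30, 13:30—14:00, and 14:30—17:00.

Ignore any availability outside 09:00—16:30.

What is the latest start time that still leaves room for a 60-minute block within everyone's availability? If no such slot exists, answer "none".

15:00

Zara free within 07:00–17:00: 07:00–08:00, 09:00–10:00, 12:00–13:30, 14:00–16:00.
Bob free within 07:00–17:00: 07:30–08:00, 08:30–09:00, 10:00–10:30, 12:30–14:30, 15:00–17:00.
Ravi ∩ Zara: 14:30–16:00.
Ravi ∩ Zara ∩ Bob: 15:00–16:00.
Ravi ∩ Zara ∩ Bob ∩ Freya: 15:00–16:00.
Restricted to 09:00–16:30: 15:00–16:00.
Windows ≥ 60 min: 15:00–16:00.
Latest start in the last window 15:00–16:00 is 16:00 − 60 min = 15:00.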